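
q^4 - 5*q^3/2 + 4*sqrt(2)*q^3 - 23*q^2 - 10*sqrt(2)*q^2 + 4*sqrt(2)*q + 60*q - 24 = (q - 2)*(q - 1/2)*(q - 2*sqrt(2))*(q + 6*sqrt(2))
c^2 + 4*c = c*(c + 4)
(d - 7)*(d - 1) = d^2 - 8*d + 7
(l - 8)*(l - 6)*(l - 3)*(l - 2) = l^4 - 19*l^3 + 124*l^2 - 324*l + 288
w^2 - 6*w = w*(w - 6)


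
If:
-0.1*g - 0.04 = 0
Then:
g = -0.40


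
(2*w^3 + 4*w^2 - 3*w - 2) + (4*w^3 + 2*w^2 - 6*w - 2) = 6*w^3 + 6*w^2 - 9*w - 4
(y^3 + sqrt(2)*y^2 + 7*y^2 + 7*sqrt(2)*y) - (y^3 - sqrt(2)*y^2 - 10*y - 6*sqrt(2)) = 2*sqrt(2)*y^2 + 7*y^2 + 7*sqrt(2)*y + 10*y + 6*sqrt(2)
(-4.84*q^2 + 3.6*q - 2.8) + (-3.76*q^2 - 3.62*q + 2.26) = -8.6*q^2 - 0.02*q - 0.54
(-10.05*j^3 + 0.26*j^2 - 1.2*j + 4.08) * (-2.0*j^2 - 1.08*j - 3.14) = 20.1*j^5 + 10.334*j^4 + 33.6762*j^3 - 7.6804*j^2 - 0.638400000000001*j - 12.8112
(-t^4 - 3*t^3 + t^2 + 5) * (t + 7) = -t^5 - 10*t^4 - 20*t^3 + 7*t^2 + 5*t + 35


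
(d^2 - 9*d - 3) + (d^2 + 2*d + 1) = 2*d^2 - 7*d - 2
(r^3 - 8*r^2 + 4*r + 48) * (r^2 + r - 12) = r^5 - 7*r^4 - 16*r^3 + 148*r^2 - 576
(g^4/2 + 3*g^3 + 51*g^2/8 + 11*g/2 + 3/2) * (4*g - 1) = 2*g^5 + 23*g^4/2 + 45*g^3/2 + 125*g^2/8 + g/2 - 3/2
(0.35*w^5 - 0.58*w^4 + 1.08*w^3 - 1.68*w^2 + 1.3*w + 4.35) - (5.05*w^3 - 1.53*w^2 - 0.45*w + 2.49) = 0.35*w^5 - 0.58*w^4 - 3.97*w^3 - 0.15*w^2 + 1.75*w + 1.86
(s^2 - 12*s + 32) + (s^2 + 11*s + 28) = 2*s^2 - s + 60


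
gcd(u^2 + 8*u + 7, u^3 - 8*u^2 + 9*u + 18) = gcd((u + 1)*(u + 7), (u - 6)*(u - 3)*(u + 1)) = u + 1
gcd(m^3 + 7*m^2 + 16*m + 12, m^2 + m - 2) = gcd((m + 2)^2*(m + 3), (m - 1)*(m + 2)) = m + 2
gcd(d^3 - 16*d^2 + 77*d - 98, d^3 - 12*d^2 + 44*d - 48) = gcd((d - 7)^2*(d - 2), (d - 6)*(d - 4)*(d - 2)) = d - 2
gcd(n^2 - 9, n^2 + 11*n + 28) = 1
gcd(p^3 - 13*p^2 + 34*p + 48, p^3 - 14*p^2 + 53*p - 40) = p - 8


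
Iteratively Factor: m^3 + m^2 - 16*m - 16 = (m + 1)*(m^2 - 16) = (m + 1)*(m + 4)*(m - 4)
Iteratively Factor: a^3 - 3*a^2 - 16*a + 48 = (a - 3)*(a^2 - 16) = (a - 4)*(a - 3)*(a + 4)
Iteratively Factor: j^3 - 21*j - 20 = (j + 4)*(j^2 - 4*j - 5) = (j + 1)*(j + 4)*(j - 5)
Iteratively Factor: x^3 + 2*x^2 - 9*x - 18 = (x + 2)*(x^2 - 9) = (x - 3)*(x + 2)*(x + 3)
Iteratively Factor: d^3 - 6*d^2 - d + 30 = (d - 3)*(d^2 - 3*d - 10) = (d - 3)*(d + 2)*(d - 5)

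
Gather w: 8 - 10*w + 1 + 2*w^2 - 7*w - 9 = 2*w^2 - 17*w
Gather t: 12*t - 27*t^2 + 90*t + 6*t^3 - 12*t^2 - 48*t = 6*t^3 - 39*t^2 + 54*t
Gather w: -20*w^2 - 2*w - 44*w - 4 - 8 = -20*w^2 - 46*w - 12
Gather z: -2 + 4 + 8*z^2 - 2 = 8*z^2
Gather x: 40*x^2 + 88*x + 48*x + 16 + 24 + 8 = 40*x^2 + 136*x + 48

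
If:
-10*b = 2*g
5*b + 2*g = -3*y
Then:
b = 3*y/5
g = -3*y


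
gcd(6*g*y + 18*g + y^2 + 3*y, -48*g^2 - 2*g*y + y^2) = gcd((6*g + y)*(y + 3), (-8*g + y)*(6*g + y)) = 6*g + y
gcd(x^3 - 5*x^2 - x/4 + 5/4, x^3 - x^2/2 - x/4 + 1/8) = x^2 - 1/4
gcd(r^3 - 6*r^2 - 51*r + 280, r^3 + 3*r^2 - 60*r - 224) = r^2 - r - 56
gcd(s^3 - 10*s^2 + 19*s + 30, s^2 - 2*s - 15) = s - 5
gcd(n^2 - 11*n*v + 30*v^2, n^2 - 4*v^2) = 1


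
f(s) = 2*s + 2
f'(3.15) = 2.00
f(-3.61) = -5.22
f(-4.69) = -7.38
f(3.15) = 8.30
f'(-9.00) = 2.00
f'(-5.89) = 2.00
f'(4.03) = 2.00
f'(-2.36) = 2.00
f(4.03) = 10.06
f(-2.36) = -2.72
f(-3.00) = -4.00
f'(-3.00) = 2.00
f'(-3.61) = 2.00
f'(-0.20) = 2.00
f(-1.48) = -0.96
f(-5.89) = -9.78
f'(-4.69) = 2.00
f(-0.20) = 1.60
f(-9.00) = -16.00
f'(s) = 2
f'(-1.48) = 2.00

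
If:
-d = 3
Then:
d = -3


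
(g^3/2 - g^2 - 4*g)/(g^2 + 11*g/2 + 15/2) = g*(g^2 - 2*g - 8)/(2*g^2 + 11*g + 15)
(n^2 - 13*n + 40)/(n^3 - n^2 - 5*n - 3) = (-n^2 + 13*n - 40)/(-n^3 + n^2 + 5*n + 3)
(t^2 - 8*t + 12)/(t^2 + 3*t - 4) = (t^2 - 8*t + 12)/(t^2 + 3*t - 4)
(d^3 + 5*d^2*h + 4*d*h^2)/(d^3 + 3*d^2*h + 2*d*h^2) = (d + 4*h)/(d + 2*h)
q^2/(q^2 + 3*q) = q/(q + 3)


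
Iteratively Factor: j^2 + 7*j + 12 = (j + 3)*(j + 4)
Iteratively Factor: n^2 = (n)*(n)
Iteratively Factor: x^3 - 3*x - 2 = (x - 2)*(x^2 + 2*x + 1) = (x - 2)*(x + 1)*(x + 1)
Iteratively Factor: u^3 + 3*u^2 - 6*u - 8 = (u - 2)*(u^2 + 5*u + 4) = (u - 2)*(u + 4)*(u + 1)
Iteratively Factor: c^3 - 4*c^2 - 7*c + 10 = (c + 2)*(c^2 - 6*c + 5) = (c - 1)*(c + 2)*(c - 5)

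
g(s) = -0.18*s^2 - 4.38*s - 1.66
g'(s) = -0.36*s - 4.38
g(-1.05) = 2.74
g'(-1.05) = -4.00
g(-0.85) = 1.93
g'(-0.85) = -4.07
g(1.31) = -7.71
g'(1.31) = -4.85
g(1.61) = -9.18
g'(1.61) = -4.96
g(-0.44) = 0.23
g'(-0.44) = -4.22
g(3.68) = -20.22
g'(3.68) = -5.70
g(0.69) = -4.77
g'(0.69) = -4.63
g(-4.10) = 13.27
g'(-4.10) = -2.90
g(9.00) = -55.66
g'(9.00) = -7.62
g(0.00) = -1.66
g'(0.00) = -4.38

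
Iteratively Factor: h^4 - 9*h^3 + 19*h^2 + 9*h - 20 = (h - 4)*(h^3 - 5*h^2 - h + 5) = (h - 4)*(h - 1)*(h^2 - 4*h - 5) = (h - 5)*(h - 4)*(h - 1)*(h + 1)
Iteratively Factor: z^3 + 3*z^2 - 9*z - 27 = (z - 3)*(z^2 + 6*z + 9) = (z - 3)*(z + 3)*(z + 3)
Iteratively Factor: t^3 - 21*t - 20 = (t + 4)*(t^2 - 4*t - 5) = (t - 5)*(t + 4)*(t + 1)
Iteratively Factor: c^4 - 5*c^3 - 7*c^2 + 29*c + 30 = (c + 2)*(c^3 - 7*c^2 + 7*c + 15) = (c + 1)*(c + 2)*(c^2 - 8*c + 15) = (c - 5)*(c + 1)*(c + 2)*(c - 3)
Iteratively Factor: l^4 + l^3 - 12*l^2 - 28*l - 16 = (l + 1)*(l^3 - 12*l - 16) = (l + 1)*(l + 2)*(l^2 - 2*l - 8) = (l + 1)*(l + 2)^2*(l - 4)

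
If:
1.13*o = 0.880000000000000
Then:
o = 0.78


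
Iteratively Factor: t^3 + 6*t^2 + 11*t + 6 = (t + 1)*(t^2 + 5*t + 6) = (t + 1)*(t + 2)*(t + 3)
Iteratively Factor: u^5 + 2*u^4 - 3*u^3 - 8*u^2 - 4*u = (u + 1)*(u^4 + u^3 - 4*u^2 - 4*u) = (u + 1)*(u + 2)*(u^3 - u^2 - 2*u) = (u - 2)*(u + 1)*(u + 2)*(u^2 + u) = u*(u - 2)*(u + 1)*(u + 2)*(u + 1)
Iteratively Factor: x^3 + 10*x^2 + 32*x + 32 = (x + 2)*(x^2 + 8*x + 16) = (x + 2)*(x + 4)*(x + 4)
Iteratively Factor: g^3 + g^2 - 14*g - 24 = (g + 3)*(g^2 - 2*g - 8) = (g - 4)*(g + 3)*(g + 2)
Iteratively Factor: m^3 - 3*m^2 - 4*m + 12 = (m - 2)*(m^2 - m - 6) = (m - 2)*(m + 2)*(m - 3)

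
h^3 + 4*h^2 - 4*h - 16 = (h - 2)*(h + 2)*(h + 4)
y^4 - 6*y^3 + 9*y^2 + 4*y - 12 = (y - 3)*(y - 2)^2*(y + 1)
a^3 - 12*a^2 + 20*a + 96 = (a - 8)*(a - 6)*(a + 2)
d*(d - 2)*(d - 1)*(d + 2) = d^4 - d^3 - 4*d^2 + 4*d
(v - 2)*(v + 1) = v^2 - v - 2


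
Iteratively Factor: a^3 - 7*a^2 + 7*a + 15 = (a - 3)*(a^2 - 4*a - 5) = (a - 3)*(a + 1)*(a - 5)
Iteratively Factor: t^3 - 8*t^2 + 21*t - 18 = (t - 3)*(t^2 - 5*t + 6) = (t - 3)^2*(t - 2)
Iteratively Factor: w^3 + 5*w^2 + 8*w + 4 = (w + 2)*(w^2 + 3*w + 2) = (w + 1)*(w + 2)*(w + 2)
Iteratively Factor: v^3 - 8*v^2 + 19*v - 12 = (v - 3)*(v^2 - 5*v + 4) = (v - 3)*(v - 1)*(v - 4)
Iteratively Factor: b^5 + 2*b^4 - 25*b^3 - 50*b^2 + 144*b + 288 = (b + 3)*(b^4 - b^3 - 22*b^2 + 16*b + 96) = (b - 4)*(b + 3)*(b^3 + 3*b^2 - 10*b - 24) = (b - 4)*(b - 3)*(b + 3)*(b^2 + 6*b + 8) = (b - 4)*(b - 3)*(b + 3)*(b + 4)*(b + 2)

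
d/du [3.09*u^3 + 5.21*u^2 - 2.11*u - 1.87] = 9.27*u^2 + 10.42*u - 2.11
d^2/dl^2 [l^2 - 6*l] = 2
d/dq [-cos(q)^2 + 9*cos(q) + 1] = (2*cos(q) - 9)*sin(q)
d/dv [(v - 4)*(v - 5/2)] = 2*v - 13/2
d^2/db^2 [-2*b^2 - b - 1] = -4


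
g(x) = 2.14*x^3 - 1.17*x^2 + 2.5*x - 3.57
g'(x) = 6.42*x^2 - 2.34*x + 2.5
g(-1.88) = -26.62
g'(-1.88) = 29.59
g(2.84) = 43.11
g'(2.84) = 47.64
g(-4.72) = -266.47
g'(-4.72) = 156.57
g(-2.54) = -52.54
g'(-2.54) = 49.86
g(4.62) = 194.03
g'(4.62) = 128.72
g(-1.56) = -18.44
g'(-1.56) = 21.77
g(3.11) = 57.26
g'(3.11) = 57.32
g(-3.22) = -95.20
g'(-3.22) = 76.60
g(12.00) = 3555.87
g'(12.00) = 898.90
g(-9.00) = -1680.90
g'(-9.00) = 543.58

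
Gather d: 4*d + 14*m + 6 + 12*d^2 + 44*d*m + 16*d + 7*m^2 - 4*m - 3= 12*d^2 + d*(44*m + 20) + 7*m^2 + 10*m + 3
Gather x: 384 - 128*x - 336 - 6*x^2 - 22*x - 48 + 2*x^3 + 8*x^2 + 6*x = 2*x^3 + 2*x^2 - 144*x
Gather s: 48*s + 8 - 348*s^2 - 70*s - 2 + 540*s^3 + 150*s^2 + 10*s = 540*s^3 - 198*s^2 - 12*s + 6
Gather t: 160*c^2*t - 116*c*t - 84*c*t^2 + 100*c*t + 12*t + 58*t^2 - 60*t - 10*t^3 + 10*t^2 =-10*t^3 + t^2*(68 - 84*c) + t*(160*c^2 - 16*c - 48)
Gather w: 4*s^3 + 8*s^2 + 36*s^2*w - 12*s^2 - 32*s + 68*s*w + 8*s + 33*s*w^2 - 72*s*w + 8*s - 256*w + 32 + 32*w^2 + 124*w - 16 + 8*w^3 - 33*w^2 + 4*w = 4*s^3 - 4*s^2 - 16*s + 8*w^3 + w^2*(33*s - 1) + w*(36*s^2 - 4*s - 128) + 16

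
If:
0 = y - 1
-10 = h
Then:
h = -10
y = 1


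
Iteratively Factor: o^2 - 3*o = (o - 3)*(o)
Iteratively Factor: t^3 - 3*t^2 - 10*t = (t + 2)*(t^2 - 5*t) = t*(t + 2)*(t - 5)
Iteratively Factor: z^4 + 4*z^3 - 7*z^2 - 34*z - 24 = (z + 4)*(z^3 - 7*z - 6) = (z + 2)*(z + 4)*(z^2 - 2*z - 3) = (z - 3)*(z + 2)*(z + 4)*(z + 1)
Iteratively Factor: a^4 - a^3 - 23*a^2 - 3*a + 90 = (a + 3)*(a^3 - 4*a^2 - 11*a + 30) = (a - 2)*(a + 3)*(a^2 - 2*a - 15) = (a - 5)*(a - 2)*(a + 3)*(a + 3)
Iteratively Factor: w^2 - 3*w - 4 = (w + 1)*(w - 4)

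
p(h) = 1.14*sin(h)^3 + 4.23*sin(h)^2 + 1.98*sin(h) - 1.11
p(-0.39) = -1.31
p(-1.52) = -0.00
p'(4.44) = 0.81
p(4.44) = -0.11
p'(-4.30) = -5.05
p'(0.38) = 5.19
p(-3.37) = -0.43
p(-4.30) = 5.13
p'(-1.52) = -0.16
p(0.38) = 0.26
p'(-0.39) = -0.69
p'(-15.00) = 1.58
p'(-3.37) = -3.97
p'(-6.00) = 4.43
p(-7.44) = -0.25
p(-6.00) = -0.20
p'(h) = 3.42*sin(h)^2*cos(h) + 8.46*sin(h)*cos(h) + 1.98*cos(h)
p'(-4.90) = 2.54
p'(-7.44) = -1.17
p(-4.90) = 6.00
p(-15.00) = -0.92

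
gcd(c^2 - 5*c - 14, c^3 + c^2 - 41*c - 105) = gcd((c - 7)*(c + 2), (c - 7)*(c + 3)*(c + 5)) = c - 7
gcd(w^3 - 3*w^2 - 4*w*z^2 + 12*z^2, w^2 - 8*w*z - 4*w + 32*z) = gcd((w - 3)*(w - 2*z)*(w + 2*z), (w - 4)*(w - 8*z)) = 1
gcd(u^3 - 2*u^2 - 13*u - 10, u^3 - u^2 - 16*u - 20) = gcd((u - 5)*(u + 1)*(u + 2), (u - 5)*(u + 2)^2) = u^2 - 3*u - 10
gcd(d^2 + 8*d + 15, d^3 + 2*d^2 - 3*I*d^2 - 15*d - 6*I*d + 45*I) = d + 5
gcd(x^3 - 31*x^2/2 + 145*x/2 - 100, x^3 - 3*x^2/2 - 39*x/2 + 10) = x - 5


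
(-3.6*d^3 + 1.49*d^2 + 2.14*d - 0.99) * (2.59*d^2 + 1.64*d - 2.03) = -9.324*d^5 - 2.0449*d^4 + 15.2942*d^3 - 2.0792*d^2 - 5.9678*d + 2.0097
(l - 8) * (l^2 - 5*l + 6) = l^3 - 13*l^2 + 46*l - 48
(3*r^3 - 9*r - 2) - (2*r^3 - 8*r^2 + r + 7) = r^3 + 8*r^2 - 10*r - 9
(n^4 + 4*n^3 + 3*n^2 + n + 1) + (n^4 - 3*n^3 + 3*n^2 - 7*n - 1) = 2*n^4 + n^3 + 6*n^2 - 6*n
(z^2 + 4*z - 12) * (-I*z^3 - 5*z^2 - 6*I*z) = -I*z^5 - 5*z^4 - 4*I*z^4 - 20*z^3 + 6*I*z^3 + 60*z^2 - 24*I*z^2 + 72*I*z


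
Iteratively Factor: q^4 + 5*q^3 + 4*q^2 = (q + 4)*(q^3 + q^2) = q*(q + 4)*(q^2 + q) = q^2*(q + 4)*(q + 1)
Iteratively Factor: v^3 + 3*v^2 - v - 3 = (v - 1)*(v^2 + 4*v + 3) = (v - 1)*(v + 3)*(v + 1)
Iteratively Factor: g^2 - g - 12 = (g + 3)*(g - 4)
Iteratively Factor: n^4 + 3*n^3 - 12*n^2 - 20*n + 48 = (n - 2)*(n^3 + 5*n^2 - 2*n - 24) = (n - 2)*(n + 4)*(n^2 + n - 6) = (n - 2)*(n + 3)*(n + 4)*(n - 2)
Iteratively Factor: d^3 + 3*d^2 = (d)*(d^2 + 3*d) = d^2*(d + 3)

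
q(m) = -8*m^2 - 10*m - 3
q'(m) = -16*m - 10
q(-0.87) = -0.36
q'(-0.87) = 3.92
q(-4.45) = -116.92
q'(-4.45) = 61.20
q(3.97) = -168.79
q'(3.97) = -73.52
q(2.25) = -66.00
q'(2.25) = -46.00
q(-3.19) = -52.51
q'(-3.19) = 41.04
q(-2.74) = -35.66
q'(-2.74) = 33.84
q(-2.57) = -30.14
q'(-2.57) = 31.12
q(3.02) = -106.16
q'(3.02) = -58.32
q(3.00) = -105.00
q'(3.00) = -58.00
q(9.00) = -741.00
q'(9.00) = -154.00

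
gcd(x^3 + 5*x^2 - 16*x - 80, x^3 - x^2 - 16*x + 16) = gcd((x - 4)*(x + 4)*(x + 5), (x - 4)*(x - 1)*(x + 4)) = x^2 - 16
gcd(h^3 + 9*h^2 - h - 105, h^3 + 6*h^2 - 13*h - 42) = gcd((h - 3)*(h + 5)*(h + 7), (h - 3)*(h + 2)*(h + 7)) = h^2 + 4*h - 21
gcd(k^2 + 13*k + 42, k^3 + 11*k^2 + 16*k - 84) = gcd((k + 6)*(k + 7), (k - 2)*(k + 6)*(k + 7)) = k^2 + 13*k + 42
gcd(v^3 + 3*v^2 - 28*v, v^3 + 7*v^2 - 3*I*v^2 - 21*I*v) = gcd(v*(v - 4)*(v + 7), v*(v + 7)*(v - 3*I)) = v^2 + 7*v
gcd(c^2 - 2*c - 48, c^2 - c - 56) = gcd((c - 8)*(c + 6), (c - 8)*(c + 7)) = c - 8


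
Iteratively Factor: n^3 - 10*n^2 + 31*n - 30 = (n - 3)*(n^2 - 7*n + 10) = (n - 5)*(n - 3)*(n - 2)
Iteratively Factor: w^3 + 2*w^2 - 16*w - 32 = (w - 4)*(w^2 + 6*w + 8) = (w - 4)*(w + 2)*(w + 4)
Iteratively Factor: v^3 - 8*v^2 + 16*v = (v)*(v^2 - 8*v + 16) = v*(v - 4)*(v - 4)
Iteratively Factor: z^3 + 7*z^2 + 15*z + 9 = (z + 3)*(z^2 + 4*z + 3) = (z + 1)*(z + 3)*(z + 3)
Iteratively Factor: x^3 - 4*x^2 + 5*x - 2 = (x - 1)*(x^2 - 3*x + 2) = (x - 1)^2*(x - 2)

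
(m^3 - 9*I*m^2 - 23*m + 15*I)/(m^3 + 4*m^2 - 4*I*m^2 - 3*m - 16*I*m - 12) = (m - 5*I)/(m + 4)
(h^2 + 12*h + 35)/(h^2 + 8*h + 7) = (h + 5)/(h + 1)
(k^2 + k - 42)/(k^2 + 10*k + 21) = (k - 6)/(k + 3)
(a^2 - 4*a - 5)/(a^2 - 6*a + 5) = (a + 1)/(a - 1)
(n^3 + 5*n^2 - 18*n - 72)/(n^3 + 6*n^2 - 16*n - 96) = (n + 3)/(n + 4)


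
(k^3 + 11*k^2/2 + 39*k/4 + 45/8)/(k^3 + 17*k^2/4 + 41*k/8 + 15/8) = (4*k^2 + 12*k + 9)/(4*k^2 + 7*k + 3)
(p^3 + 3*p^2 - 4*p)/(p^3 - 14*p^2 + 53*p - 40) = p*(p + 4)/(p^2 - 13*p + 40)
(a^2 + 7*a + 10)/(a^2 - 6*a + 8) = (a^2 + 7*a + 10)/(a^2 - 6*a + 8)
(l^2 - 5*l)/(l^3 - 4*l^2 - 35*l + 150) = l/(l^2 + l - 30)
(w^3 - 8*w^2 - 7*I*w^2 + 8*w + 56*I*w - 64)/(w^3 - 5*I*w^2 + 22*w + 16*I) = (w - 8)/(w + 2*I)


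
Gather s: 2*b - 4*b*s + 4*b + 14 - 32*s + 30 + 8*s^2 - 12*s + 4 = 6*b + 8*s^2 + s*(-4*b - 44) + 48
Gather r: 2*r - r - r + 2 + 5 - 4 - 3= 0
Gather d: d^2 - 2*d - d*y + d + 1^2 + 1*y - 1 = d^2 + d*(-y - 1) + y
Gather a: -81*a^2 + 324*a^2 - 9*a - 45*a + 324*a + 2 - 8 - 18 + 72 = 243*a^2 + 270*a + 48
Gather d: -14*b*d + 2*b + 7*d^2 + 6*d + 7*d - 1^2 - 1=2*b + 7*d^2 + d*(13 - 14*b) - 2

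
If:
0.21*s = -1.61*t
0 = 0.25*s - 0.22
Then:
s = 0.88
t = -0.11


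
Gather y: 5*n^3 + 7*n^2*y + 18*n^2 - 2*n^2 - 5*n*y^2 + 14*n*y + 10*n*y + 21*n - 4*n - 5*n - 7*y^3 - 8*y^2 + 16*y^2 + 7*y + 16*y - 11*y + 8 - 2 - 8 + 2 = 5*n^3 + 16*n^2 + 12*n - 7*y^3 + y^2*(8 - 5*n) + y*(7*n^2 + 24*n + 12)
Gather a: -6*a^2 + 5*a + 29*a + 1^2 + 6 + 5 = -6*a^2 + 34*a + 12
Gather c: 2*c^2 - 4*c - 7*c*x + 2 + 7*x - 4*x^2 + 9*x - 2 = 2*c^2 + c*(-7*x - 4) - 4*x^2 + 16*x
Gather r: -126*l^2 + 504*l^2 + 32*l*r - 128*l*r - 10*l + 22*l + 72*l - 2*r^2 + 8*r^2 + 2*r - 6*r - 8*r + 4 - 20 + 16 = 378*l^2 + 84*l + 6*r^2 + r*(-96*l - 12)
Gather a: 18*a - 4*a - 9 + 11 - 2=14*a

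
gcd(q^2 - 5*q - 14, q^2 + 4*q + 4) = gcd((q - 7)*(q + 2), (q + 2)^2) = q + 2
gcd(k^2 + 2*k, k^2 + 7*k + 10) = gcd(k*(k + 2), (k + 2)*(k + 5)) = k + 2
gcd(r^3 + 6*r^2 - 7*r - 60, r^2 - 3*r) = r - 3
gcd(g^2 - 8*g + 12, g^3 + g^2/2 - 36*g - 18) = g - 6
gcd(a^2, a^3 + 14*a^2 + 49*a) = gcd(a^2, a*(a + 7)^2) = a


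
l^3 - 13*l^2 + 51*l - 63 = (l - 7)*(l - 3)^2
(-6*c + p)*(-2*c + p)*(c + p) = 12*c^3 + 4*c^2*p - 7*c*p^2 + p^3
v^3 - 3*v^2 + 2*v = v*(v - 2)*(v - 1)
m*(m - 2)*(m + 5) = m^3 + 3*m^2 - 10*m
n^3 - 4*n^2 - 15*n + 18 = (n - 6)*(n - 1)*(n + 3)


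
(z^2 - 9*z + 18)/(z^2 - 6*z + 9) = (z - 6)/(z - 3)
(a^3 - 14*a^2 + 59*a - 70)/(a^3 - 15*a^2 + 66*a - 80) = (a - 7)/(a - 8)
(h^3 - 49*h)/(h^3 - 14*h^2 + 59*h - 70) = h*(h + 7)/(h^2 - 7*h + 10)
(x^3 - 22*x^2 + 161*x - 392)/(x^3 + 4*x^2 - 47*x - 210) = (x^2 - 15*x + 56)/(x^2 + 11*x + 30)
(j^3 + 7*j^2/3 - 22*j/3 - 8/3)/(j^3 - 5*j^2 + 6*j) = (3*j^2 + 13*j + 4)/(3*j*(j - 3))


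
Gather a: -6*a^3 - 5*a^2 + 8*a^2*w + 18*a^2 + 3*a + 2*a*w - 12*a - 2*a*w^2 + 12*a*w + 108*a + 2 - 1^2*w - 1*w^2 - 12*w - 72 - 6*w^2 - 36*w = -6*a^3 + a^2*(8*w + 13) + a*(-2*w^2 + 14*w + 99) - 7*w^2 - 49*w - 70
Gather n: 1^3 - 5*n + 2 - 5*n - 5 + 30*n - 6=20*n - 8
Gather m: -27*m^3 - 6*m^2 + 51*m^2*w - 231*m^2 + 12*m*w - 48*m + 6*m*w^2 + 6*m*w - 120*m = -27*m^3 + m^2*(51*w - 237) + m*(6*w^2 + 18*w - 168)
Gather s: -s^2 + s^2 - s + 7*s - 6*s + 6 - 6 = 0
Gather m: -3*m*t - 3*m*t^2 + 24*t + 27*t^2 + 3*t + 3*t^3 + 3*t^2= m*(-3*t^2 - 3*t) + 3*t^3 + 30*t^2 + 27*t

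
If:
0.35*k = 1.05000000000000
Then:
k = 3.00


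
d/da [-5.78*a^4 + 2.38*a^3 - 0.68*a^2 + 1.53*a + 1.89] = -23.12*a^3 + 7.14*a^2 - 1.36*a + 1.53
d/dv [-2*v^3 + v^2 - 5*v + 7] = -6*v^2 + 2*v - 5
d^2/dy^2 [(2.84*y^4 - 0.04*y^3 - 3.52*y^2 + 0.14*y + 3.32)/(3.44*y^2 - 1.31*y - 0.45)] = (67.214848*y^6 - 76.789056*y^5 + 2.86442399999999*y^4 - 1.885896*y^3 + 209.791272*y^2 - 88.515768*y + 20.082964)/(40.707584*y^6 - 46.506048*y^5 + 1.734792*y^4 + 9.919189*y^3 - 0.226935*y^2 - 0.795825*y - 0.091125)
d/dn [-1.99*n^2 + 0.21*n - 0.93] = 0.21 - 3.98*n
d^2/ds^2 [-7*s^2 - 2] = -14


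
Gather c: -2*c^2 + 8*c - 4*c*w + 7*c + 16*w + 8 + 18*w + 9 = -2*c^2 + c*(15 - 4*w) + 34*w + 17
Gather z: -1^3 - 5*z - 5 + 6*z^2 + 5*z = 6*z^2 - 6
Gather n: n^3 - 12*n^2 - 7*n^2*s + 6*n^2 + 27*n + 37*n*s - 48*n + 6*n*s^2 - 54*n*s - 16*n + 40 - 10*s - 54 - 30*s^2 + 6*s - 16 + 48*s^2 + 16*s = n^3 + n^2*(-7*s - 6) + n*(6*s^2 - 17*s - 37) + 18*s^2 + 12*s - 30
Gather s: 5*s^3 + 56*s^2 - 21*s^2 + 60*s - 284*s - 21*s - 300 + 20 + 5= 5*s^3 + 35*s^2 - 245*s - 275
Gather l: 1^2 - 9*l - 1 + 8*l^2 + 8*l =8*l^2 - l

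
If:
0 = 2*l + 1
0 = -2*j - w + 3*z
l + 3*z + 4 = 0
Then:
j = -w/2 - 7/4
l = -1/2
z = -7/6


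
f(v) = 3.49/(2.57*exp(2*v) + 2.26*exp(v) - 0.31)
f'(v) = 3.49*(-5.14*exp(2*v) - 2.26*exp(v))/(2.57*exp(2*v) + 2.26*exp(v) - 0.31)^2 = (-17.9386*exp(v) - 7.8874)*exp(v)/(2.57*exp(2*v) + 2.26*exp(v) - 0.31)^2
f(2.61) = 0.01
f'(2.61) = -0.01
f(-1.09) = 4.71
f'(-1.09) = -8.54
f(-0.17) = 1.02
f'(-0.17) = -1.65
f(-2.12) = -2051.72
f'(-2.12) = -416526.23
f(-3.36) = -15.28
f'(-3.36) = -5.67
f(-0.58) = 1.98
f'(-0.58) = -3.24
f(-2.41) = -40.45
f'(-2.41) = -114.59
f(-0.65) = 2.22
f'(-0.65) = -3.65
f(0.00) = 0.77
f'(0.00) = -1.26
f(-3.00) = -18.26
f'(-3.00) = -11.97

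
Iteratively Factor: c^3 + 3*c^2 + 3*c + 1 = (c + 1)*(c^2 + 2*c + 1) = (c + 1)^2*(c + 1)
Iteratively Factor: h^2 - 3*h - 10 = (h - 5)*(h + 2)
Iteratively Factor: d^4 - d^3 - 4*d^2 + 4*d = (d - 2)*(d^3 + d^2 - 2*d) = (d - 2)*(d - 1)*(d^2 + 2*d) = (d - 2)*(d - 1)*(d + 2)*(d)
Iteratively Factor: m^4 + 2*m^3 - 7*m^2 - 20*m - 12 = (m + 1)*(m^3 + m^2 - 8*m - 12) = (m + 1)*(m + 2)*(m^2 - m - 6) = (m - 3)*(m + 1)*(m + 2)*(m + 2)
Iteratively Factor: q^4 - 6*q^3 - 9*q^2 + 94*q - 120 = (q + 4)*(q^3 - 10*q^2 + 31*q - 30) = (q - 2)*(q + 4)*(q^2 - 8*q + 15) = (q - 5)*(q - 2)*(q + 4)*(q - 3)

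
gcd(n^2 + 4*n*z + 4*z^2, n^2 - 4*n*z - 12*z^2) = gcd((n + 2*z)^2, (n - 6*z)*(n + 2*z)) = n + 2*z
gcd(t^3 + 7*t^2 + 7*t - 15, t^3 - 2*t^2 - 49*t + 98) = 1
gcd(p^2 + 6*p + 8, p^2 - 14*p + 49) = 1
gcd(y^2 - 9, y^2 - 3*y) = y - 3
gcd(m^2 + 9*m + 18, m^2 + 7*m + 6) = m + 6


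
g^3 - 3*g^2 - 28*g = g*(g - 7)*(g + 4)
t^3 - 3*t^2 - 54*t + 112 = (t - 8)*(t - 2)*(t + 7)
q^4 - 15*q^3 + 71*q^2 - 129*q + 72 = (q - 8)*(q - 3)^2*(q - 1)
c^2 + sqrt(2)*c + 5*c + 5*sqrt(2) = (c + 5)*(c + sqrt(2))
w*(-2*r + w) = -2*r*w + w^2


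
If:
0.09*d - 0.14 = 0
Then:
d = 1.56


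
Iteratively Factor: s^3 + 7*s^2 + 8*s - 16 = (s - 1)*(s^2 + 8*s + 16) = (s - 1)*(s + 4)*(s + 4)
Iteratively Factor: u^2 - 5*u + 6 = (u - 3)*(u - 2)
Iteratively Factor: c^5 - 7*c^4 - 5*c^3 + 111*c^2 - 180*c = (c - 5)*(c^4 - 2*c^3 - 15*c^2 + 36*c) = (c - 5)*(c - 3)*(c^3 + c^2 - 12*c) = (c - 5)*(c - 3)*(c + 4)*(c^2 - 3*c) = (c - 5)*(c - 3)^2*(c + 4)*(c)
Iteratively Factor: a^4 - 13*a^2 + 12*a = (a + 4)*(a^3 - 4*a^2 + 3*a) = (a - 1)*(a + 4)*(a^2 - 3*a) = (a - 3)*(a - 1)*(a + 4)*(a)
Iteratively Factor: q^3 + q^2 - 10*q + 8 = (q - 1)*(q^2 + 2*q - 8) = (q - 1)*(q + 4)*(q - 2)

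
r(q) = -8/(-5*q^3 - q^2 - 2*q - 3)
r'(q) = -8*(15*q^2 + 2*q + 2)/(-5*q^3 - q^2 - 2*q - 3)^2 = 8*(-15*q^2 - 2*q - 2)/(5*q^3 + q^2 + 2*q + 3)^2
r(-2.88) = -0.07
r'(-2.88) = -0.07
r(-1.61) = -0.43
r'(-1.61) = -0.88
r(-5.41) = -0.01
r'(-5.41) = -0.01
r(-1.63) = -0.42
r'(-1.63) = -0.83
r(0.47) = 1.71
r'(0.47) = -2.28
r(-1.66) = -0.39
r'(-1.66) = -0.77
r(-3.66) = -0.03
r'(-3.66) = -0.03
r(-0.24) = 3.19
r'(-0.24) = -3.03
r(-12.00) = 0.00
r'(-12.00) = 0.00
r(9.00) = 0.00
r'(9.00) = 0.00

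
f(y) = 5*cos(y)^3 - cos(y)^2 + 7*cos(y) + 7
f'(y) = -15*sin(y)*cos(y)^2 + 2*sin(y)*cos(y) - 7*sin(y)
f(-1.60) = 6.79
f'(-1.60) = 7.07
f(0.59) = 14.99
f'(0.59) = -8.73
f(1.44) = 7.91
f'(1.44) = -6.93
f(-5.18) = 10.41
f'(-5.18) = -8.16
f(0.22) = 17.53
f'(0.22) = -4.22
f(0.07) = 17.95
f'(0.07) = -1.39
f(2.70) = -3.84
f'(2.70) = -9.00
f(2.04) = 3.17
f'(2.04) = -9.79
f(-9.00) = -3.99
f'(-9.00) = 8.77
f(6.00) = 17.23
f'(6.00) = 5.28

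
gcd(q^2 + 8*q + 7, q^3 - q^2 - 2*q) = q + 1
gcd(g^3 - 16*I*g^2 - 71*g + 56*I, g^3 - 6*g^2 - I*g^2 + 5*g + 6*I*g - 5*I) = g - I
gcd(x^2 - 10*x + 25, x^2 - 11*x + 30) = x - 5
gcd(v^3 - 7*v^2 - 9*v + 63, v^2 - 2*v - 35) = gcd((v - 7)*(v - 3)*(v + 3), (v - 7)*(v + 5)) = v - 7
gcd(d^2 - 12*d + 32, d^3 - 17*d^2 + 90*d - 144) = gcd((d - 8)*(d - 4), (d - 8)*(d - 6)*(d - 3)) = d - 8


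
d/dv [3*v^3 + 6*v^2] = 3*v*(3*v + 4)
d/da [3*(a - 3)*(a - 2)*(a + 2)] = 9*a^2 - 18*a - 12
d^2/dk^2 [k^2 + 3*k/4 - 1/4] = 2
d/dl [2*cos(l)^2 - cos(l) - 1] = (1 - 4*cos(l))*sin(l)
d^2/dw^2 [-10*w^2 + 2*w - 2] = -20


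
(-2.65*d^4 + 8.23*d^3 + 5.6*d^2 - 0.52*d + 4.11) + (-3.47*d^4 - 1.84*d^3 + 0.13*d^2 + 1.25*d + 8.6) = -6.12*d^4 + 6.39*d^3 + 5.73*d^2 + 0.73*d + 12.71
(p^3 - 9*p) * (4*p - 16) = 4*p^4 - 16*p^3 - 36*p^2 + 144*p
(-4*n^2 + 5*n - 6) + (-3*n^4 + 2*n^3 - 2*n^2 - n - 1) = -3*n^4 + 2*n^3 - 6*n^2 + 4*n - 7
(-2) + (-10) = -12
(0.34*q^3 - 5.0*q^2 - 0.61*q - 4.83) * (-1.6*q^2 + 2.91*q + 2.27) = -0.544*q^5 + 8.9894*q^4 - 12.8022*q^3 - 5.3971*q^2 - 15.44*q - 10.9641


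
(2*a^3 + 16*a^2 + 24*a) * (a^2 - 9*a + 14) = 2*a^5 - 2*a^4 - 92*a^3 + 8*a^2 + 336*a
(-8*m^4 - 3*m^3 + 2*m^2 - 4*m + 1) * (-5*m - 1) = 40*m^5 + 23*m^4 - 7*m^3 + 18*m^2 - m - 1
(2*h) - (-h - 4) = 3*h + 4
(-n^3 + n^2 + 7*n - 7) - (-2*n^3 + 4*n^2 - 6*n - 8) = n^3 - 3*n^2 + 13*n + 1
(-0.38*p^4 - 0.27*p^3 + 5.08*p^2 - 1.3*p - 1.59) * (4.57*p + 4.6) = -1.7366*p^5 - 2.9819*p^4 + 21.9736*p^3 + 17.427*p^2 - 13.2463*p - 7.314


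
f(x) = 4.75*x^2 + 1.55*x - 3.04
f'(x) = 9.5*x + 1.55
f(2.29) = 25.42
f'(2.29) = 23.30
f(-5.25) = 119.74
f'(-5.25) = -48.32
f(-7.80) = 273.86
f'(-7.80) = -72.55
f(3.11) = 47.72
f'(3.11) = 31.10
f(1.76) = 14.40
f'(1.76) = 18.27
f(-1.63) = 7.05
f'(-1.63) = -13.94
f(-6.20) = 169.94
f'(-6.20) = -57.35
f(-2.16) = 15.77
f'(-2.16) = -18.97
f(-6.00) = 158.66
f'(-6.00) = -55.45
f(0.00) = -3.04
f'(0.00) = 1.55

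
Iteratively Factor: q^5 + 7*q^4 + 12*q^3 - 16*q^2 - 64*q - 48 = (q + 2)*(q^4 + 5*q^3 + 2*q^2 - 20*q - 24) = (q + 2)^2*(q^3 + 3*q^2 - 4*q - 12) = (q + 2)^3*(q^2 + q - 6) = (q + 2)^3*(q + 3)*(q - 2)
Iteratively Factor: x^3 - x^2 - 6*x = (x)*(x^2 - x - 6) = x*(x + 2)*(x - 3)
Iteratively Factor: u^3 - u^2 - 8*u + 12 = (u - 2)*(u^2 + u - 6) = (u - 2)^2*(u + 3)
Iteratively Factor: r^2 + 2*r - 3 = (r - 1)*(r + 3)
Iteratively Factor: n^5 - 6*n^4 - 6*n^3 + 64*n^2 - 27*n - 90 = (n + 3)*(n^4 - 9*n^3 + 21*n^2 + n - 30) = (n - 5)*(n + 3)*(n^3 - 4*n^2 + n + 6) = (n - 5)*(n - 3)*(n + 3)*(n^2 - n - 2) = (n - 5)*(n - 3)*(n + 1)*(n + 3)*(n - 2)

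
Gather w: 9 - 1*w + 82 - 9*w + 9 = 100 - 10*w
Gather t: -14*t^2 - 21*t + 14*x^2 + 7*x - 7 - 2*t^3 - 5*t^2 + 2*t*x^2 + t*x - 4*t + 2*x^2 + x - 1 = -2*t^3 - 19*t^2 + t*(2*x^2 + x - 25) + 16*x^2 + 8*x - 8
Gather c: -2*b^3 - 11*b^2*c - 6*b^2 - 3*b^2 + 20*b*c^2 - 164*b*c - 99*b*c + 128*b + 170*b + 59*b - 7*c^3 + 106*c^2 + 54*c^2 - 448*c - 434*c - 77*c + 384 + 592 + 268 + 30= -2*b^3 - 9*b^2 + 357*b - 7*c^3 + c^2*(20*b + 160) + c*(-11*b^2 - 263*b - 959) + 1274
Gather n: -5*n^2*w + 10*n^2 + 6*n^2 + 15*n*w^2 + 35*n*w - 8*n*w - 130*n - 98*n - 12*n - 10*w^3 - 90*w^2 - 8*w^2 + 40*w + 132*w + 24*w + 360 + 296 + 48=n^2*(16 - 5*w) + n*(15*w^2 + 27*w - 240) - 10*w^3 - 98*w^2 + 196*w + 704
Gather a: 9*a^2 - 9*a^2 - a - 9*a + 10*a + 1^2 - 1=0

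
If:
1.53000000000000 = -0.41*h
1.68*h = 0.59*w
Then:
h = -3.73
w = -10.63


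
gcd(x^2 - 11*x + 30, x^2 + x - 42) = x - 6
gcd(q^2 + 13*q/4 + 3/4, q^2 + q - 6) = q + 3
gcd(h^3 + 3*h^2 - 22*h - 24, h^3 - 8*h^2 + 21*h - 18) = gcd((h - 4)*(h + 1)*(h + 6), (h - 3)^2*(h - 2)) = 1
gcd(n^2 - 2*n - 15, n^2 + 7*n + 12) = n + 3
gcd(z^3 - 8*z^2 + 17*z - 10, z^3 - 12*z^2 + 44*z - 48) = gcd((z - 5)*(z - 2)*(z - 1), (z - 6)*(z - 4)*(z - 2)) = z - 2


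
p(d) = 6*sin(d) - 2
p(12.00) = -5.22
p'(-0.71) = 4.55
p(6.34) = -1.66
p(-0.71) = -5.91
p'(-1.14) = 2.51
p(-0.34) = -4.00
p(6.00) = -3.68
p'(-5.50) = 4.25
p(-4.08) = 2.84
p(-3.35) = -0.76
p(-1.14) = -7.45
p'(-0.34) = 5.66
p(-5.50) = 2.23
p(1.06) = 3.23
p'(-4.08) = -3.55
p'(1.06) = 2.93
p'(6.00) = 5.76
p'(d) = 6*cos(d)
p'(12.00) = 5.06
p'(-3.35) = -5.87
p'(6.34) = 5.99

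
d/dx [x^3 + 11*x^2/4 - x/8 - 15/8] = 3*x^2 + 11*x/2 - 1/8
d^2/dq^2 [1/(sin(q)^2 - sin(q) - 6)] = (4*sin(q)^4 - 3*sin(q)^3 + 19*sin(q)^2 - 14)/(sin(q) + cos(q)^2 + 5)^3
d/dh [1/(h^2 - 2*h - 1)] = 2*(1 - h)/(-h^2 + 2*h + 1)^2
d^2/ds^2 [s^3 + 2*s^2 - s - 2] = 6*s + 4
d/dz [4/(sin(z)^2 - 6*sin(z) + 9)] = -8*cos(z)/(sin(z) - 3)^3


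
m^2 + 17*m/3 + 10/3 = (m + 2/3)*(m + 5)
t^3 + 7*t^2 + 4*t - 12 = (t - 1)*(t + 2)*(t + 6)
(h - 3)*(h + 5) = h^2 + 2*h - 15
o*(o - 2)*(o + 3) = o^3 + o^2 - 6*o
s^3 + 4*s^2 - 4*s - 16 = (s - 2)*(s + 2)*(s + 4)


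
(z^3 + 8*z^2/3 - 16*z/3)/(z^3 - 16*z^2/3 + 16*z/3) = (z + 4)/(z - 4)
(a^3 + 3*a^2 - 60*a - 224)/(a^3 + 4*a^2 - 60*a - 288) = (a^2 + 11*a + 28)/(a^2 + 12*a + 36)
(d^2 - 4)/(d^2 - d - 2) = (d + 2)/(d + 1)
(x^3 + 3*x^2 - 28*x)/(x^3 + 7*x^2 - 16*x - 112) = x/(x + 4)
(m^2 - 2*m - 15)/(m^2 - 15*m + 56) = (m^2 - 2*m - 15)/(m^2 - 15*m + 56)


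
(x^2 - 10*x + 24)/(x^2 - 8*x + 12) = (x - 4)/(x - 2)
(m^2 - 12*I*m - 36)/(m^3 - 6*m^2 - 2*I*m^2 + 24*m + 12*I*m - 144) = (m - 6*I)/(m^2 + m*(-6 + 4*I) - 24*I)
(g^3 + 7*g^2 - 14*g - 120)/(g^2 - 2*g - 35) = (g^2 + 2*g - 24)/(g - 7)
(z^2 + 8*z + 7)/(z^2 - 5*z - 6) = (z + 7)/(z - 6)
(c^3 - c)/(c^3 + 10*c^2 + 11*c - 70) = (c^3 - c)/(c^3 + 10*c^2 + 11*c - 70)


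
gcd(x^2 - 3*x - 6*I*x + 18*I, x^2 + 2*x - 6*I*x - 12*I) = x - 6*I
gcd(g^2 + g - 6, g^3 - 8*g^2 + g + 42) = 1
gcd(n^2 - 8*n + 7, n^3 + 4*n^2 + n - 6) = n - 1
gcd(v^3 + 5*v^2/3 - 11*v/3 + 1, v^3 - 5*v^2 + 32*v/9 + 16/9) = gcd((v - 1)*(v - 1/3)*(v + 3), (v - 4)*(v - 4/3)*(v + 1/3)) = 1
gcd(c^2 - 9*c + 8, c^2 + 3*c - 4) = c - 1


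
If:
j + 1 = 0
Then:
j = -1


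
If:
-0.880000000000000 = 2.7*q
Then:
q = -0.33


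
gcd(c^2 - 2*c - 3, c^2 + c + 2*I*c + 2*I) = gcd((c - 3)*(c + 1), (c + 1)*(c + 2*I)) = c + 1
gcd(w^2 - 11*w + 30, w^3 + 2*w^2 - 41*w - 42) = w - 6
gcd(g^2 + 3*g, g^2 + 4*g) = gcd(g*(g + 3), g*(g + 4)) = g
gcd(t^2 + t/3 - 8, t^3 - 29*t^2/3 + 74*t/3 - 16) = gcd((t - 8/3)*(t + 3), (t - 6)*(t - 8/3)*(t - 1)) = t - 8/3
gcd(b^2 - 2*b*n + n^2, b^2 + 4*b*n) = 1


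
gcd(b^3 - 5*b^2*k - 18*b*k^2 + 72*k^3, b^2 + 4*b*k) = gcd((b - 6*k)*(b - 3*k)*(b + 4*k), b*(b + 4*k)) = b + 4*k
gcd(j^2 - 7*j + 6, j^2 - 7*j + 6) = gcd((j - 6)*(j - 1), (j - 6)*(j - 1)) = j^2 - 7*j + 6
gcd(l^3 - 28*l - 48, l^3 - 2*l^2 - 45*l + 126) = l - 6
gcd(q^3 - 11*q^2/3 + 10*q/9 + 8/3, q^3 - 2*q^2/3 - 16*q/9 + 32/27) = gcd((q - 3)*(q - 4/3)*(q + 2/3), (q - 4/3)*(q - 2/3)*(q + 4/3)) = q - 4/3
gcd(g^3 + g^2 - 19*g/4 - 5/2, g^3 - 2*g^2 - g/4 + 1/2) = g^2 - 3*g/2 - 1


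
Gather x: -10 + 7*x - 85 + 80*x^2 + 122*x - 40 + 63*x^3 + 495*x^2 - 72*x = 63*x^3 + 575*x^2 + 57*x - 135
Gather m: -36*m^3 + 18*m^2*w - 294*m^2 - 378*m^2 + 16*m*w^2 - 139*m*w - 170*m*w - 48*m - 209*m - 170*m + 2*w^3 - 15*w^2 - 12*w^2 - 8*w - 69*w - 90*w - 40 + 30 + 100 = -36*m^3 + m^2*(18*w - 672) + m*(16*w^2 - 309*w - 427) + 2*w^3 - 27*w^2 - 167*w + 90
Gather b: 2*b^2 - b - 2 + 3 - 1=2*b^2 - b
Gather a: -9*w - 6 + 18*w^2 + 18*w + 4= 18*w^2 + 9*w - 2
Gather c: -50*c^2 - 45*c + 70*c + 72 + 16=-50*c^2 + 25*c + 88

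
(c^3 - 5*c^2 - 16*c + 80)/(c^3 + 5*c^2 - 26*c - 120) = (c - 4)/(c + 6)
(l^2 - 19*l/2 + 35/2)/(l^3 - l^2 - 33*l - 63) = (l - 5/2)/(l^2 + 6*l + 9)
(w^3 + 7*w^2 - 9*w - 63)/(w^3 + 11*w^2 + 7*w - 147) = (w + 3)/(w + 7)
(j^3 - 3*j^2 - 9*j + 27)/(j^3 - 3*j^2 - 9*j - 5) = (-j^3 + 3*j^2 + 9*j - 27)/(-j^3 + 3*j^2 + 9*j + 5)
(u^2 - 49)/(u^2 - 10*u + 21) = (u + 7)/(u - 3)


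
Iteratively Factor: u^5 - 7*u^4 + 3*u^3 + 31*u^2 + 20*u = (u - 5)*(u^4 - 2*u^3 - 7*u^2 - 4*u) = (u - 5)*(u - 4)*(u^3 + 2*u^2 + u) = (u - 5)*(u - 4)*(u + 1)*(u^2 + u) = u*(u - 5)*(u - 4)*(u + 1)*(u + 1)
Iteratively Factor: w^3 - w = (w)*(w^2 - 1) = w*(w + 1)*(w - 1)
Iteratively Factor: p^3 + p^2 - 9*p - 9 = (p - 3)*(p^2 + 4*p + 3) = (p - 3)*(p + 3)*(p + 1)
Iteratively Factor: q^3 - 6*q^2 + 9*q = (q - 3)*(q^2 - 3*q) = (q - 3)^2*(q)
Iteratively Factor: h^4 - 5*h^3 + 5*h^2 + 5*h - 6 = (h - 1)*(h^3 - 4*h^2 + h + 6) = (h - 3)*(h - 1)*(h^2 - h - 2) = (h - 3)*(h - 2)*(h - 1)*(h + 1)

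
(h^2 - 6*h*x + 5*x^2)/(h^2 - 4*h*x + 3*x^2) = (-h + 5*x)/(-h + 3*x)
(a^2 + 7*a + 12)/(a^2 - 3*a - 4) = (a^2 + 7*a + 12)/(a^2 - 3*a - 4)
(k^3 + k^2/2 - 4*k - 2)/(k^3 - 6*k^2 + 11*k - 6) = (k^2 + 5*k/2 + 1)/(k^2 - 4*k + 3)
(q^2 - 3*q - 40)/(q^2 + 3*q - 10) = (q - 8)/(q - 2)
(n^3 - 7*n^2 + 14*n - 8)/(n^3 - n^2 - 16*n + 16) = (n - 2)/(n + 4)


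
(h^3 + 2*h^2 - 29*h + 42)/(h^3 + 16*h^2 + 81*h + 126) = (h^2 - 5*h + 6)/(h^2 + 9*h + 18)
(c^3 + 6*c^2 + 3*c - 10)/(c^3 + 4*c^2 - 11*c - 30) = (c - 1)/(c - 3)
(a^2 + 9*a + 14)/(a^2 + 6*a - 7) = (a + 2)/(a - 1)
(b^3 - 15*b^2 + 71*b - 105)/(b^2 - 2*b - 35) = (b^2 - 8*b + 15)/(b + 5)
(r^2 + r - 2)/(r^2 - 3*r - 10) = (r - 1)/(r - 5)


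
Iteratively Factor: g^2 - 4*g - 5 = (g - 5)*(g + 1)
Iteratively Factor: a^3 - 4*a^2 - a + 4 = (a - 4)*(a^2 - 1) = (a - 4)*(a - 1)*(a + 1)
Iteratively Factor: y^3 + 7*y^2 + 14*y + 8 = (y + 4)*(y^2 + 3*y + 2) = (y + 1)*(y + 4)*(y + 2)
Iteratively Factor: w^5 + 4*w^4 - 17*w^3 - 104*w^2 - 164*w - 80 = (w + 1)*(w^4 + 3*w^3 - 20*w^2 - 84*w - 80) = (w - 5)*(w + 1)*(w^3 + 8*w^2 + 20*w + 16) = (w - 5)*(w + 1)*(w + 2)*(w^2 + 6*w + 8) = (w - 5)*(w + 1)*(w + 2)^2*(w + 4)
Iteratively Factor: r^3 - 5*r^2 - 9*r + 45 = (r - 5)*(r^2 - 9) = (r - 5)*(r + 3)*(r - 3)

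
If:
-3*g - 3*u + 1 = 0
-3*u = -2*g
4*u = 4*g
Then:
No Solution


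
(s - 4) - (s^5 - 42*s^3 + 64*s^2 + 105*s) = -s^5 + 42*s^3 - 64*s^2 - 104*s - 4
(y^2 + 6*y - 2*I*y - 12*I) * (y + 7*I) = y^3 + 6*y^2 + 5*I*y^2 + 14*y + 30*I*y + 84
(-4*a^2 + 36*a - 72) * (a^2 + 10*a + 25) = -4*a^4 - 4*a^3 + 188*a^2 + 180*a - 1800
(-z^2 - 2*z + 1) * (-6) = 6*z^2 + 12*z - 6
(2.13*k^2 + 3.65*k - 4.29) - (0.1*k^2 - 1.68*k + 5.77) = 2.03*k^2 + 5.33*k - 10.06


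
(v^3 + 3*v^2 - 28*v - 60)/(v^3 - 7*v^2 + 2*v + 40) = (v + 6)/(v - 4)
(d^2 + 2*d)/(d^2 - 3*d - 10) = d/(d - 5)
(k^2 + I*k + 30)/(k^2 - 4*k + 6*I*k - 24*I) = (k - 5*I)/(k - 4)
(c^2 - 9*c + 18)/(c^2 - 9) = (c - 6)/(c + 3)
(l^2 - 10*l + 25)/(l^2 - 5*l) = (l - 5)/l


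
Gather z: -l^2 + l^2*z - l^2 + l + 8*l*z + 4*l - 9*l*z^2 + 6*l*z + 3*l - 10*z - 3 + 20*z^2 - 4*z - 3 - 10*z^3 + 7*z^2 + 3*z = -2*l^2 + 8*l - 10*z^3 + z^2*(27 - 9*l) + z*(l^2 + 14*l - 11) - 6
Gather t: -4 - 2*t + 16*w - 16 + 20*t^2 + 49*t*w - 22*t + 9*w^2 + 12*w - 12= 20*t^2 + t*(49*w - 24) + 9*w^2 + 28*w - 32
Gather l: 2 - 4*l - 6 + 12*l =8*l - 4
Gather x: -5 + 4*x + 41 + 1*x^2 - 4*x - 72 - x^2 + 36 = 0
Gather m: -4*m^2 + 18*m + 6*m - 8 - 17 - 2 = -4*m^2 + 24*m - 27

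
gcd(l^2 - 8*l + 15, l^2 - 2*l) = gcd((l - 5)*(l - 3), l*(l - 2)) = 1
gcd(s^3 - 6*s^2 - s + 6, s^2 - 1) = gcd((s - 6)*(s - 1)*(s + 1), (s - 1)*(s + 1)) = s^2 - 1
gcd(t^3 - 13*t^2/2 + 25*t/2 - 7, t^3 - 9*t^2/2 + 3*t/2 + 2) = t - 1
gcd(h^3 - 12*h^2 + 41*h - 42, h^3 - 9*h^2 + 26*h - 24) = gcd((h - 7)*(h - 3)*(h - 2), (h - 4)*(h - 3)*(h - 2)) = h^2 - 5*h + 6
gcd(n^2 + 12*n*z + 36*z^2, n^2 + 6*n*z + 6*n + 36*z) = n + 6*z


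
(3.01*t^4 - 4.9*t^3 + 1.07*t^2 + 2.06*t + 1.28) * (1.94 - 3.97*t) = -11.9497*t^5 + 25.2924*t^4 - 13.7539*t^3 - 6.1024*t^2 - 1.0852*t + 2.4832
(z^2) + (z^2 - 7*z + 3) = 2*z^2 - 7*z + 3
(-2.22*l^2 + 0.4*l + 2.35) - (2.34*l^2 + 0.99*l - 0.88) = -4.56*l^2 - 0.59*l + 3.23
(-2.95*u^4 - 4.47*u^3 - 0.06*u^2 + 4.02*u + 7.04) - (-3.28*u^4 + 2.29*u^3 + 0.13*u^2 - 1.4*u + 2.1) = 0.33*u^4 - 6.76*u^3 - 0.19*u^2 + 5.42*u + 4.94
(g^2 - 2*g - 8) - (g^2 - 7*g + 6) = 5*g - 14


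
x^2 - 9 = (x - 3)*(x + 3)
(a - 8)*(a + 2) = a^2 - 6*a - 16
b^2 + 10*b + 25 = (b + 5)^2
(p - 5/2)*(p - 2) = p^2 - 9*p/2 + 5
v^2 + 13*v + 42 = (v + 6)*(v + 7)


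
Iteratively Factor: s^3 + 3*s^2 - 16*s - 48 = (s - 4)*(s^2 + 7*s + 12) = (s - 4)*(s + 4)*(s + 3)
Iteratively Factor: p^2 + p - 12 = (p + 4)*(p - 3)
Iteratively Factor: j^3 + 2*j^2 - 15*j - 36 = (j + 3)*(j^2 - j - 12) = (j - 4)*(j + 3)*(j + 3)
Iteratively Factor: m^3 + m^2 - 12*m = (m + 4)*(m^2 - 3*m) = (m - 3)*(m + 4)*(m)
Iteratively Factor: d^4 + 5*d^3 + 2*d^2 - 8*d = (d)*(d^3 + 5*d^2 + 2*d - 8) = d*(d + 2)*(d^2 + 3*d - 4) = d*(d + 2)*(d + 4)*(d - 1)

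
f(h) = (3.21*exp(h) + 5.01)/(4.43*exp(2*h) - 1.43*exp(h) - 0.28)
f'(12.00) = 0.00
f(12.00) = 0.00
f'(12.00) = 0.00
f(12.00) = 0.00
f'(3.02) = -0.04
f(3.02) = 0.04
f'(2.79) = -0.06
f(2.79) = 0.05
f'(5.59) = -0.00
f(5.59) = 0.00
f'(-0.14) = -11.24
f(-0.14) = 4.27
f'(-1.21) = -25.15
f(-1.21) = -19.10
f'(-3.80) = 1.23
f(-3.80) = -16.40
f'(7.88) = -0.00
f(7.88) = 0.00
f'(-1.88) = -0.82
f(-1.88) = -13.92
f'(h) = (3.21*exp(h) + 5.01)*(-8.86*exp(2*h) + 1.43*exp(h))/(4.43*exp(2*h) - 1.43*exp(h) - 0.28)^2 + 3.21*exp(h)/(4.43*exp(2*h) - 1.43*exp(h) - 0.28) = (-14.2203*exp(2*h) - 44.3886*exp(h) + 6.2655)*exp(h)/(19.6249*exp(4*h) - 12.6698*exp(3*h) - 0.4359*exp(2*h) + 0.8008*exp(h) + 0.0784)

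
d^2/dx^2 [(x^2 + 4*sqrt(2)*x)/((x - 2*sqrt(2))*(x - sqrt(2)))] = 2*(7*sqrt(2)*x^3 - 12*x^2 - 48*sqrt(2)*x + 112)/(x^6 - 9*sqrt(2)*x^5 + 66*x^4 - 126*sqrt(2)*x^3 + 264*x^2 - 144*sqrt(2)*x + 64)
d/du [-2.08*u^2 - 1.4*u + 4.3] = -4.16*u - 1.4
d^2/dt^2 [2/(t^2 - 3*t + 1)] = 4*(-t^2 + 3*t + (2*t - 3)^2 - 1)/(t^2 - 3*t + 1)^3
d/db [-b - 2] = -1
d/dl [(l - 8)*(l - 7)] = 2*l - 15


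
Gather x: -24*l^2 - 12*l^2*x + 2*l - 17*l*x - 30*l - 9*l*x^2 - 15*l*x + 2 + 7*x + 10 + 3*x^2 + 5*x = -24*l^2 - 28*l + x^2*(3 - 9*l) + x*(-12*l^2 - 32*l + 12) + 12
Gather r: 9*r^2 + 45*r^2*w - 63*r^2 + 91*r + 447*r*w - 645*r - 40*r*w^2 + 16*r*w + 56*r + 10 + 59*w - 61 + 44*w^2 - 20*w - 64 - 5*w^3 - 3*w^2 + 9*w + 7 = r^2*(45*w - 54) + r*(-40*w^2 + 463*w - 498) - 5*w^3 + 41*w^2 + 48*w - 108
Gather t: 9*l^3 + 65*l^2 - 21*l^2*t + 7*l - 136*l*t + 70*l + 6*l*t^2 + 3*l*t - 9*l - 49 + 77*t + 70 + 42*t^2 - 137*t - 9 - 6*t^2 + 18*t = 9*l^3 + 65*l^2 + 68*l + t^2*(6*l + 36) + t*(-21*l^2 - 133*l - 42) + 12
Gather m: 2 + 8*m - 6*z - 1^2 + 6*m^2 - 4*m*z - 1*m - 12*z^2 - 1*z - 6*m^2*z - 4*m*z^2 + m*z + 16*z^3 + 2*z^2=m^2*(6 - 6*z) + m*(-4*z^2 - 3*z + 7) + 16*z^3 - 10*z^2 - 7*z + 1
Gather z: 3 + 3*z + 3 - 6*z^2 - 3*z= 6 - 6*z^2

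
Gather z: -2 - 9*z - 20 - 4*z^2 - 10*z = -4*z^2 - 19*z - 22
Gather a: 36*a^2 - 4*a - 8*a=36*a^2 - 12*a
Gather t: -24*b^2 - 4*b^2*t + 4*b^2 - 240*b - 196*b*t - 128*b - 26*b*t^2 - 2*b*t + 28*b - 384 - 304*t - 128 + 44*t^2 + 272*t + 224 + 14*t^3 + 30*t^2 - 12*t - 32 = -20*b^2 - 340*b + 14*t^3 + t^2*(74 - 26*b) + t*(-4*b^2 - 198*b - 44) - 320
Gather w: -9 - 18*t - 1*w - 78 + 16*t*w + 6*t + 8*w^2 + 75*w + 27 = -12*t + 8*w^2 + w*(16*t + 74) - 60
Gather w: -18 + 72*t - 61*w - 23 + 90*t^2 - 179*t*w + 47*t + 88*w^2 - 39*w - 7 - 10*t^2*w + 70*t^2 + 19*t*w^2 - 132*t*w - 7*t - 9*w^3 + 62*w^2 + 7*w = 160*t^2 + 112*t - 9*w^3 + w^2*(19*t + 150) + w*(-10*t^2 - 311*t - 93) - 48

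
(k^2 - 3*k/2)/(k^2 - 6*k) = (k - 3/2)/(k - 6)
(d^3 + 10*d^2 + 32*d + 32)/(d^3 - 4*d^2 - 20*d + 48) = (d^2 + 6*d + 8)/(d^2 - 8*d + 12)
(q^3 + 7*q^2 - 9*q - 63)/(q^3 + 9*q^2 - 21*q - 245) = (q^2 - 9)/(q^2 + 2*q - 35)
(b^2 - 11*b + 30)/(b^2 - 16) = (b^2 - 11*b + 30)/(b^2 - 16)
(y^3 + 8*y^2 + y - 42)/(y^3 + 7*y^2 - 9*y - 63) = (y - 2)/(y - 3)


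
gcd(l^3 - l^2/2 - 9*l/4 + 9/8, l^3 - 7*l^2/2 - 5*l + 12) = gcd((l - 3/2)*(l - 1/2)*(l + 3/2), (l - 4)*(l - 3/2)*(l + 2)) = l - 3/2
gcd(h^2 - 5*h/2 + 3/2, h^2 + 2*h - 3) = h - 1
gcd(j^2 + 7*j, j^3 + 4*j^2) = j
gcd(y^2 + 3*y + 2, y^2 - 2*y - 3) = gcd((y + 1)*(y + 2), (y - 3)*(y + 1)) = y + 1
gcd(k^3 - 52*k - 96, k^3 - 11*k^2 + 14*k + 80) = k^2 - 6*k - 16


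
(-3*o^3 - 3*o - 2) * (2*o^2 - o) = -6*o^5 + 3*o^4 - 6*o^3 - o^2 + 2*o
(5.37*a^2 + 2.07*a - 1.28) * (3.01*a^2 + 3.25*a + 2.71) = 16.1637*a^4 + 23.6832*a^3 + 17.4274*a^2 + 1.4497*a - 3.4688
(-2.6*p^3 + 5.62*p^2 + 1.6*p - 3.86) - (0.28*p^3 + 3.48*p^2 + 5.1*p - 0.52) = -2.88*p^3 + 2.14*p^2 - 3.5*p - 3.34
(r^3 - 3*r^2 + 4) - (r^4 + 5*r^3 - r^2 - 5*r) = -r^4 - 4*r^3 - 2*r^2 + 5*r + 4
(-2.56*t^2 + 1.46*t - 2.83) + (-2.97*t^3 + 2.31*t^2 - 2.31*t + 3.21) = -2.97*t^3 - 0.25*t^2 - 0.85*t + 0.38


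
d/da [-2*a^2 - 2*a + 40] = -4*a - 2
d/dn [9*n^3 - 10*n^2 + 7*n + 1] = 27*n^2 - 20*n + 7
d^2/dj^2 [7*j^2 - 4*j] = 14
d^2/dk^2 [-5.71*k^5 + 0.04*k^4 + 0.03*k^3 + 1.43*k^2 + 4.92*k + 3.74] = -114.2*k^3 + 0.48*k^2 + 0.18*k + 2.86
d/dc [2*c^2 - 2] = 4*c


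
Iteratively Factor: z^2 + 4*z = (z + 4)*(z)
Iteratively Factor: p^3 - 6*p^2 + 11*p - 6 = (p - 2)*(p^2 - 4*p + 3) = (p - 2)*(p - 1)*(p - 3)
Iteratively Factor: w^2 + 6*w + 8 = (w + 2)*(w + 4)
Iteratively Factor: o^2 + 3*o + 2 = (o + 1)*(o + 2)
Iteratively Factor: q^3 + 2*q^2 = (q + 2)*(q^2) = q*(q + 2)*(q)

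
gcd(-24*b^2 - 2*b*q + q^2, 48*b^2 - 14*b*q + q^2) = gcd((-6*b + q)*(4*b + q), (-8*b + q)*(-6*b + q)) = -6*b + q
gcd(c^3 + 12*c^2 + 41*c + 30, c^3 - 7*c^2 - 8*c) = c + 1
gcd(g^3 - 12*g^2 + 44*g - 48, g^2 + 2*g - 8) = g - 2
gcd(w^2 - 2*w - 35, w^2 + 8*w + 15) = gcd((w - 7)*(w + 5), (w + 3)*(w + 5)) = w + 5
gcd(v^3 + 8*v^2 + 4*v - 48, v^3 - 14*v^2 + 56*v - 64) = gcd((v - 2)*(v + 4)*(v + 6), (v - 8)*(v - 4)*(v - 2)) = v - 2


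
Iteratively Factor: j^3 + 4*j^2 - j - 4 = (j + 4)*(j^2 - 1) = (j - 1)*(j + 4)*(j + 1)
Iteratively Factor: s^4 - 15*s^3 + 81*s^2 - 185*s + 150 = (s - 5)*(s^3 - 10*s^2 + 31*s - 30) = (s - 5)*(s - 2)*(s^2 - 8*s + 15) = (s - 5)^2*(s - 2)*(s - 3)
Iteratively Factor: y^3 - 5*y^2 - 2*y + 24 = (y + 2)*(y^2 - 7*y + 12) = (y - 3)*(y + 2)*(y - 4)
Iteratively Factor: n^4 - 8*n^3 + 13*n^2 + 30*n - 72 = (n - 4)*(n^3 - 4*n^2 - 3*n + 18) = (n - 4)*(n - 3)*(n^2 - n - 6) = (n - 4)*(n - 3)*(n + 2)*(n - 3)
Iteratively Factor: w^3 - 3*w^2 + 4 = (w - 2)*(w^2 - w - 2) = (w - 2)^2*(w + 1)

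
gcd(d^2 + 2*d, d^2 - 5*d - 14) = d + 2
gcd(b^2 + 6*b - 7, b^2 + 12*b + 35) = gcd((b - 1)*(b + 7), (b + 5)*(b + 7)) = b + 7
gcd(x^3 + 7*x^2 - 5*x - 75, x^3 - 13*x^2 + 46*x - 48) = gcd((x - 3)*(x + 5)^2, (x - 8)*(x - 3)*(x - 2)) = x - 3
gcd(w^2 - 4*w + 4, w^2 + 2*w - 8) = w - 2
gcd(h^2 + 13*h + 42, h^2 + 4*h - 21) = h + 7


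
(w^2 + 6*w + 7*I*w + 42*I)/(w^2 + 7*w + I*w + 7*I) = (w^2 + w*(6 + 7*I) + 42*I)/(w^2 + w*(7 + I) + 7*I)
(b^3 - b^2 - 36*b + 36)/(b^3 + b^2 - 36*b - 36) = (b - 1)/(b + 1)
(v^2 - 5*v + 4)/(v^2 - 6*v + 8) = (v - 1)/(v - 2)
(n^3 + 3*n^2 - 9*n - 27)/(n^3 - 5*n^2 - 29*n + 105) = (n^2 + 6*n + 9)/(n^2 - 2*n - 35)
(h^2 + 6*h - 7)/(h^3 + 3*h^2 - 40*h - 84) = (h - 1)/(h^2 - 4*h - 12)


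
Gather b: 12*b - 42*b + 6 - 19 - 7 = -30*b - 20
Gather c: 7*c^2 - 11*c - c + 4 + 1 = 7*c^2 - 12*c + 5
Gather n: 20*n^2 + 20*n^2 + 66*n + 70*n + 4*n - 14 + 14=40*n^2 + 140*n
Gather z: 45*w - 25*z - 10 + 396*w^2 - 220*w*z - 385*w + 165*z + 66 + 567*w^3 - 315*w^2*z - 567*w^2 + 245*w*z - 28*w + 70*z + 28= 567*w^3 - 171*w^2 - 368*w + z*(-315*w^2 + 25*w + 210) + 84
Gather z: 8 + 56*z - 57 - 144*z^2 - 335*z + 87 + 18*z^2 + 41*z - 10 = -126*z^2 - 238*z + 28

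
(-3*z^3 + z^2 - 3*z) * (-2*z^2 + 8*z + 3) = 6*z^5 - 26*z^4 + 5*z^3 - 21*z^2 - 9*z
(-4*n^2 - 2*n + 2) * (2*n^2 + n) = -8*n^4 - 8*n^3 + 2*n^2 + 2*n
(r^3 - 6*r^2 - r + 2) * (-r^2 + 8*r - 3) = -r^5 + 14*r^4 - 50*r^3 + 8*r^2 + 19*r - 6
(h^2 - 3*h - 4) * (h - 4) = h^3 - 7*h^2 + 8*h + 16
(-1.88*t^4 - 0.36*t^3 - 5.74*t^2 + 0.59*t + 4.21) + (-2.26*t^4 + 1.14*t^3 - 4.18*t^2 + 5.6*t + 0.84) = -4.14*t^4 + 0.78*t^3 - 9.92*t^2 + 6.19*t + 5.05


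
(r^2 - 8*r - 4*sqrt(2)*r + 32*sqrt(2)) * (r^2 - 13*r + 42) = r^4 - 21*r^3 - 4*sqrt(2)*r^3 + 84*sqrt(2)*r^2 + 146*r^2 - 584*sqrt(2)*r - 336*r + 1344*sqrt(2)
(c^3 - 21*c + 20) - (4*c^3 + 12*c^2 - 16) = -3*c^3 - 12*c^2 - 21*c + 36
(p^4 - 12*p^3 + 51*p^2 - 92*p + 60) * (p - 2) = p^5 - 14*p^4 + 75*p^3 - 194*p^2 + 244*p - 120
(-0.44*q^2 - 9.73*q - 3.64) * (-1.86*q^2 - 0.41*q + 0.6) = 0.8184*q^4 + 18.2782*q^3 + 10.4957*q^2 - 4.3456*q - 2.184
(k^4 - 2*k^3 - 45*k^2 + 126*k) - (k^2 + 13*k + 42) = k^4 - 2*k^3 - 46*k^2 + 113*k - 42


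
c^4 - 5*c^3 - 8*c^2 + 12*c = c*(c - 6)*(c - 1)*(c + 2)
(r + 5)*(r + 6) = r^2 + 11*r + 30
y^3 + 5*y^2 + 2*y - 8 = (y - 1)*(y + 2)*(y + 4)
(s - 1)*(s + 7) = s^2 + 6*s - 7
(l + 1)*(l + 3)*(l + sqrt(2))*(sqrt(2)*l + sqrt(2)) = sqrt(2)*l^4 + 2*l^3 + 5*sqrt(2)*l^3 + 7*sqrt(2)*l^2 + 10*l^2 + 3*sqrt(2)*l + 14*l + 6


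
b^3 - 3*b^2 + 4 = (b - 2)^2*(b + 1)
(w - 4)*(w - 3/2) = w^2 - 11*w/2 + 6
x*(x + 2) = x^2 + 2*x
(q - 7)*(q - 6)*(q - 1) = q^3 - 14*q^2 + 55*q - 42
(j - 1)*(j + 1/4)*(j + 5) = j^3 + 17*j^2/4 - 4*j - 5/4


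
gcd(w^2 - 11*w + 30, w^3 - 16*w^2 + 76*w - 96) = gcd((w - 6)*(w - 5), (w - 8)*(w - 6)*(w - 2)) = w - 6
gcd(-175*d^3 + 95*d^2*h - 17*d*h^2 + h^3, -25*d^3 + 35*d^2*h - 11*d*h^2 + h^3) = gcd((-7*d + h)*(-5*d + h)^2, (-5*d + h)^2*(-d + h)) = 25*d^2 - 10*d*h + h^2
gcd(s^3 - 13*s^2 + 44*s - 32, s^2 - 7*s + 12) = s - 4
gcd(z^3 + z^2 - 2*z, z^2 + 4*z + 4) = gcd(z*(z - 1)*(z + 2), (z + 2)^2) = z + 2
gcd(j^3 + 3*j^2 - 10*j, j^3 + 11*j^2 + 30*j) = j^2 + 5*j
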